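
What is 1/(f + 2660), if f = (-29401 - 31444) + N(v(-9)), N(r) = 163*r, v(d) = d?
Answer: -1/59652 ≈ -1.6764e-5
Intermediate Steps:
f = -62312 (f = (-29401 - 31444) + 163*(-9) = -60845 - 1467 = -62312)
1/(f + 2660) = 1/(-62312 + 2660) = 1/(-59652) = -1/59652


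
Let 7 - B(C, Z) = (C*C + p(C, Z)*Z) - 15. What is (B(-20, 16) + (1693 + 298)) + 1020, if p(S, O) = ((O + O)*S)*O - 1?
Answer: 166489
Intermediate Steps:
p(S, O) = -1 + 2*S*O² (p(S, O) = ((2*O)*S)*O - 1 = (2*O*S)*O - 1 = 2*S*O² - 1 = -1 + 2*S*O²)
B(C, Z) = 22 - C² - Z*(-1 + 2*C*Z²) (B(C, Z) = 7 - ((C*C + (-1 + 2*C*Z²)*Z) - 15) = 7 - ((C² + Z*(-1 + 2*C*Z²)) - 15) = 7 - (-15 + C² + Z*(-1 + 2*C*Z²)) = 7 + (15 - C² - Z*(-1 + 2*C*Z²)) = 22 - C² - Z*(-1 + 2*C*Z²))
(B(-20, 16) + (1693 + 298)) + 1020 = ((22 + 16 - 1*(-20)² - 2*(-20)*16³) + (1693 + 298)) + 1020 = ((22 + 16 - 1*400 - 2*(-20)*4096) + 1991) + 1020 = ((22 + 16 - 400 + 163840) + 1991) + 1020 = (163478 + 1991) + 1020 = 165469 + 1020 = 166489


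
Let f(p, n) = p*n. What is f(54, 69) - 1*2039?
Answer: 1687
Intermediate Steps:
f(p, n) = n*p
f(54, 69) - 1*2039 = 69*54 - 1*2039 = 3726 - 2039 = 1687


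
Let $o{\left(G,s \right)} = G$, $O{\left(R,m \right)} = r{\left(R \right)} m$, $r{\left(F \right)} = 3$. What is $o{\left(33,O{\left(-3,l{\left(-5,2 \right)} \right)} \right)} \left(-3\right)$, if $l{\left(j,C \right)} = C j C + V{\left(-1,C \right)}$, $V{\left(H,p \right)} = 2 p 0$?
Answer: $-99$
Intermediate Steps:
$V{\left(H,p \right)} = 0$
$l{\left(j,C \right)} = j C^{2}$ ($l{\left(j,C \right)} = C j C + 0 = j C^{2} + 0 = j C^{2}$)
$O{\left(R,m \right)} = 3 m$
$o{\left(33,O{\left(-3,l{\left(-5,2 \right)} \right)} \right)} \left(-3\right) = 33 \left(-3\right) = -99$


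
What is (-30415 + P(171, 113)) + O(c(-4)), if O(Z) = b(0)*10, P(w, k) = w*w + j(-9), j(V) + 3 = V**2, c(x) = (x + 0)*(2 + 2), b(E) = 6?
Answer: -1036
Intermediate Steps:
c(x) = 4*x (c(x) = x*4 = 4*x)
j(V) = -3 + V**2
P(w, k) = 78 + w**2 (P(w, k) = w*w + (-3 + (-9)**2) = w**2 + (-3 + 81) = w**2 + 78 = 78 + w**2)
O(Z) = 60 (O(Z) = 6*10 = 60)
(-30415 + P(171, 113)) + O(c(-4)) = (-30415 + (78 + 171**2)) + 60 = (-30415 + (78 + 29241)) + 60 = (-30415 + 29319) + 60 = -1096 + 60 = -1036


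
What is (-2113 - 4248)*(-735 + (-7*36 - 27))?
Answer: 6450054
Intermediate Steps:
(-2113 - 4248)*(-735 + (-7*36 - 27)) = -6361*(-735 + (-252 - 27)) = -6361*(-735 - 279) = -6361*(-1014) = 6450054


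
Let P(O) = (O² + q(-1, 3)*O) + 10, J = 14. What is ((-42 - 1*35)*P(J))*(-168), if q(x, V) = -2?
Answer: 2302608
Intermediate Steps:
P(O) = 10 + O² - 2*O (P(O) = (O² - 2*O) + 10 = 10 + O² - 2*O)
((-42 - 1*35)*P(J))*(-168) = ((-42 - 1*35)*(10 + 14² - 2*14))*(-168) = ((-42 - 35)*(10 + 196 - 28))*(-168) = -77*178*(-168) = -13706*(-168) = 2302608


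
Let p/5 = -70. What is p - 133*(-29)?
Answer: 3507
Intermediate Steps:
p = -350 (p = 5*(-70) = -350)
p - 133*(-29) = -350 - 133*(-29) = -350 + 3857 = 3507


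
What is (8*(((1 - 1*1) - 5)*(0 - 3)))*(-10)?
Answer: -1200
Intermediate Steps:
(8*(((1 - 1*1) - 5)*(0 - 3)))*(-10) = (8*(((1 - 1) - 5)*(-3)))*(-10) = (8*((0 - 5)*(-3)))*(-10) = (8*(-5*(-3)))*(-10) = (8*15)*(-10) = 120*(-10) = -1200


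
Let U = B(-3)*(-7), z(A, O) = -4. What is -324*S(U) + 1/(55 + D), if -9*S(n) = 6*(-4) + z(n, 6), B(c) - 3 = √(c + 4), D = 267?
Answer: -324575/322 ≈ -1008.0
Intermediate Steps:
B(c) = 3 + √(4 + c) (B(c) = 3 + √(c + 4) = 3 + √(4 + c))
U = -28 (U = (3 + √(4 - 3))*(-7) = (3 + √1)*(-7) = (3 + 1)*(-7) = 4*(-7) = -28)
S(n) = 28/9 (S(n) = -(6*(-4) - 4)/9 = -(-24 - 4)/9 = -⅑*(-28) = 28/9)
-324*S(U) + 1/(55 + D) = -324*28/9 + 1/(55 + 267) = -1008 + 1/322 = -324575/322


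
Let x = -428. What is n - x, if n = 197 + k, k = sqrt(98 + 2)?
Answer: 635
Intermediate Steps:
k = 10 (k = sqrt(100) = 10)
n = 207 (n = 197 + 10 = 207)
n - x = 207 - 1*(-428) = 207 + 428 = 635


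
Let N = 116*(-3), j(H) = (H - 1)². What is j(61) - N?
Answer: 3948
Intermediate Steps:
j(H) = (-1 + H)²
N = -348
j(61) - N = (-1 + 61)² - 1*(-348) = 60² + 348 = 3600 + 348 = 3948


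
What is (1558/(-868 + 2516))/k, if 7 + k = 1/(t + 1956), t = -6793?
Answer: -3768023/27900640 ≈ -0.13505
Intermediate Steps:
k = -33860/4837 (k = -7 + 1/(-6793 + 1956) = -7 + 1/(-4837) = -7 - 1/4837 = -33860/4837 ≈ -7.0002)
(1558/(-868 + 2516))/k = (1558/(-868 + 2516))/(-33860/4837) = (1558/1648)*(-4837/33860) = (1558*(1/1648))*(-4837/33860) = (779/824)*(-4837/33860) = -3768023/27900640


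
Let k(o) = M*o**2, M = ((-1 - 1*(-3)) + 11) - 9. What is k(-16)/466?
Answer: 512/233 ≈ 2.1974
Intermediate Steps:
M = 4 (M = ((-1 + 3) + 11) - 9 = (2 + 11) - 9 = 13 - 9 = 4)
k(o) = 4*o**2
k(-16)/466 = (4*(-16)**2)/466 = (4*256)*(1/466) = 1024*(1/466) = 512/233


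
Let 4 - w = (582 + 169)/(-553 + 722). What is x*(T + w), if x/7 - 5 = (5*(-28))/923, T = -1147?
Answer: -6074481350/155987 ≈ -38942.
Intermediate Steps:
w = -75/169 (w = 4 - (582 + 169)/(-553 + 722) = 4 - 751/169 = -75/169 ≈ -0.44379)
x = 31325/923 (x = 35 + 7*((5*(-28))/923) = 35 + 7*(-140*1/923) = 35 + 7*(-140/923) = 35 - 980/923 = 31325/923 ≈ 33.938)
x*(T + w) = 31325*(-1147 - 75/169)/923 = (31325/923)*(-193918/169) = -6074481350/155987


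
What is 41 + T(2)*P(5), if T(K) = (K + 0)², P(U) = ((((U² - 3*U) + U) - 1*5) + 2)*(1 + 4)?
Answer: 281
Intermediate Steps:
P(U) = -15 - 10*U + 5*U² (P(U) = (((U² - 2*U) - 5) + 2)*5 = ((-5 + U² - 2*U) + 2)*5 = (-3 + U² - 2*U)*5 = -15 - 10*U + 5*U²)
T(K) = K²
41 + T(2)*P(5) = 41 + 2²*(-15 - 10*5 + 5*5²) = 41 + 4*(-15 - 50 + 5*25) = 41 + 4*(-15 - 50 + 125) = 41 + 4*60 = 41 + 240 = 281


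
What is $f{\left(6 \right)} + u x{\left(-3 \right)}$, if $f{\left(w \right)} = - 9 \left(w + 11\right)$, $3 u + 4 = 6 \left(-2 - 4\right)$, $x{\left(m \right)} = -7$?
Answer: $- \frac{179}{3} \approx -59.667$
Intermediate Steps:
$u = - \frac{40}{3}$ ($u = - \frac{4}{3} + \frac{6 \left(-2 - 4\right)}{3} = - \frac{4}{3} + \frac{6 \left(-6\right)}{3} = - \frac{4}{3} + \frac{1}{3} \left(-36\right) = - \frac{4}{3} - 12 = - \frac{40}{3} \approx -13.333$)
$f{\left(w \right)} = -99 - 9 w$ ($f{\left(w \right)} = - 9 \left(11 + w\right) = -99 - 9 w$)
$f{\left(6 \right)} + u x{\left(-3 \right)} = \left(-99 - 54\right) - - \frac{280}{3} = \left(-99 - 54\right) + \frac{280}{3} = -153 + \frac{280}{3} = - \frac{179}{3}$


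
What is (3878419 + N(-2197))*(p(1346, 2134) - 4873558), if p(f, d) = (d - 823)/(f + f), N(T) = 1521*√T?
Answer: -50883371166799675/2692 - 259414183480725*I*√13/2692 ≈ -1.8902e+13 - 3.4745e+11*I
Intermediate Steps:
p(f, d) = (-823 + d)/(2*f) (p(f, d) = (-823 + d)/((2*f)) = (-823 + d)*(1/(2*f)) = (-823 + d)/(2*f))
(3878419 + N(-2197))*(p(1346, 2134) - 4873558) = (3878419 + 1521*√(-2197))*((½)*(-823 + 2134)/1346 - 4873558) = (3878419 + 1521*(13*I*√13))*((½)*(1/1346)*1311 - 4873558) = (3878419 + 19773*I*√13)*(1311/2692 - 4873558) = (3878419 + 19773*I*√13)*(-13119616825/2692) = -50883371166799675/2692 - 259414183480725*I*√13/2692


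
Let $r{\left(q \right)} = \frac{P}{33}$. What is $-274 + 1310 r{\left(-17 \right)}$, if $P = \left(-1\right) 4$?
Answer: $- \frac{14282}{33} \approx -432.79$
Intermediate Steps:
$P = -4$
$r{\left(q \right)} = - \frac{4}{33}$
$-274 + 1310 r{\left(-17 \right)} = -274 + 1310 \left(- \frac{4}{33}\right) = -274 - \frac{5240}{33} = - \frac{14282}{33}$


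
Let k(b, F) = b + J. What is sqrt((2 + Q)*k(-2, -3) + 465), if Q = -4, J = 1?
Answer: sqrt(467) ≈ 21.610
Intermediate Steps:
k(b, F) = 1 + b (k(b, F) = b + 1 = 1 + b)
sqrt((2 + Q)*k(-2, -3) + 465) = sqrt((2 - 4)*(1 - 2) + 465) = sqrt(-2*(-1) + 465) = sqrt(2 + 465) = sqrt(467)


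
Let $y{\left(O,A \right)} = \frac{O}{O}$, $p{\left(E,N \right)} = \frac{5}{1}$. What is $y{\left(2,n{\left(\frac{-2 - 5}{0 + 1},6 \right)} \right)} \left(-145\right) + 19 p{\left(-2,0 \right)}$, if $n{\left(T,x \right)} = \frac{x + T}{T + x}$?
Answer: $-50$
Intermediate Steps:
$p{\left(E,N \right)} = 5$ ($p{\left(E,N \right)} = 5 \cdot 1 = 5$)
$n{\left(T,x \right)} = 1$ ($n{\left(T,x \right)} = \frac{T + x}{T + x} = 1$)
$y{\left(O,A \right)} = 1$
$y{\left(2,n{\left(\frac{-2 - 5}{0 + 1},6 \right)} \right)} \left(-145\right) + 19 p{\left(-2,0 \right)} = 1 \left(-145\right) + 19 \cdot 5 = -145 + 95 = -50$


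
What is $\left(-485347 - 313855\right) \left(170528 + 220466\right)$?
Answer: $-312483186788$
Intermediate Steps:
$\left(-485347 - 313855\right) \left(170528 + 220466\right) = \left(-799202\right) 390994 = -312483186788$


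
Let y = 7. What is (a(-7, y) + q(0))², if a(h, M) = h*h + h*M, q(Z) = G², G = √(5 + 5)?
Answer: 100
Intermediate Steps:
G = √10 ≈ 3.1623
q(Z) = 10 (q(Z) = (√10)² = 10)
a(h, M) = h² + M*h
(a(-7, y) + q(0))² = (-7*(7 - 7) + 10)² = (-7*0 + 10)² = (0 + 10)² = 10² = 100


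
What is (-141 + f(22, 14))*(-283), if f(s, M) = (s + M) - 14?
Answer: 33677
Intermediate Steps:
f(s, M) = -14 + M + s (f(s, M) = (M + s) - 14 = -14 + M + s)
(-141 + f(22, 14))*(-283) = (-141 + (-14 + 14 + 22))*(-283) = (-141 + 22)*(-283) = -119*(-283) = 33677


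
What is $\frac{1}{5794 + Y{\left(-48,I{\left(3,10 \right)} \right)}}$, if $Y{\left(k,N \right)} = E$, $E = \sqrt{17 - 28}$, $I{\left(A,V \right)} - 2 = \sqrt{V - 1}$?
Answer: $\frac{5794}{33570447} - \frac{i \sqrt{11}}{33570447} \approx 0.00017259 - 9.8796 \cdot 10^{-8} i$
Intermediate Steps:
$I{\left(A,V \right)} = 2 + \sqrt{-1 + V}$ ($I{\left(A,V \right)} = 2 + \sqrt{V - 1} = 2 + \sqrt{-1 + V}$)
$E = i \sqrt{11}$ ($E = \sqrt{-11} = i \sqrt{11} \approx 3.3166 i$)
$Y{\left(k,N \right)} = i \sqrt{11}$
$\frac{1}{5794 + Y{\left(-48,I{\left(3,10 \right)} \right)}} = \frac{1}{5794 + i \sqrt{11}}$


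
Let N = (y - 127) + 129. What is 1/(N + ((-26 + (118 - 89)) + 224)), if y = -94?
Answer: 1/135 ≈ 0.0074074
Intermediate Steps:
N = -92 (N = (-94 - 127) + 129 = -221 + 129 = -92)
1/(N + ((-26 + (118 - 89)) + 224)) = 1/(-92 + ((-26 + (118 - 89)) + 224)) = 1/(-92 + ((-26 + 29) + 224)) = 1/(-92 + (3 + 224)) = 1/(-92 + 227) = 1/135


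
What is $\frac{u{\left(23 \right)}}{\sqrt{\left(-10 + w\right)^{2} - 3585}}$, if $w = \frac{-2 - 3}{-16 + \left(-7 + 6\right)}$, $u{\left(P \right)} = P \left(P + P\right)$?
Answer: $- \frac{8993 i \sqrt{252210}}{252210} \approx - 17.907 i$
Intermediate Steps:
$u{\left(P \right)} = 2 P^{2}$ ($u{\left(P \right)} = P 2 P = 2 P^{2}$)
$w = \frac{5}{17}$ ($w = - \frac{5}{-16 - 1} = - \frac{5}{-17} = \left(-5\right) \left(- \frac{1}{17}\right) = \frac{5}{17} \approx 0.29412$)
$\frac{u{\left(23 \right)}}{\sqrt{\left(-10 + w\right)^{2} - 3585}} = \frac{2 \cdot 23^{2}}{\sqrt{\left(-10 + \frac{5}{17}\right)^{2} - 3585}} = \frac{2 \cdot 529}{\sqrt{\left(- \frac{165}{17}\right)^{2} - 3585}} = \frac{1058}{\sqrt{\frac{27225}{289} - 3585}} = \frac{1058}{\sqrt{- \frac{1008840}{289}}} = \frac{1058}{\frac{2}{17} i \sqrt{252210}} = 1058 \left(- \frac{17 i \sqrt{252210}}{504420}\right) = - \frac{8993 i \sqrt{252210}}{252210}$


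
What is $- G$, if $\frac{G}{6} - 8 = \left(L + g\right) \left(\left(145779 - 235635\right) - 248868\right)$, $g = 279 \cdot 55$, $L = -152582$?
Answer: $-278912793576$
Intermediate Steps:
$g = 15345$
$G = 278912793576$ ($G = 48 + 6 \left(-152582 + 15345\right) \left(\left(145779 - 235635\right) - 248868\right) = 48 + 6 \left(- 137237 \left(-89856 - 248868\right)\right) = 48 + 6 \left(\left(-137237\right) \left(-338724\right)\right) = 48 + 6 \cdot 46485465588 = 48 + 278912793528 = 278912793576$)
$- G = \left(-1\right) 278912793576 = -278912793576$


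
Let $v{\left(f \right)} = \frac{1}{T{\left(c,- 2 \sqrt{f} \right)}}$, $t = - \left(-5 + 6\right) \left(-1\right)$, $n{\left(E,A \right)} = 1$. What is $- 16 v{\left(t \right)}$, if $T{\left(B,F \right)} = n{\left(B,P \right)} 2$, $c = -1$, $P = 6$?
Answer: $-8$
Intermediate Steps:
$T{\left(B,F \right)} = 2$ ($T{\left(B,F \right)} = 1 \cdot 2 = 2$)
$t = 1$ ($t = - 1 \left(-1\right) = \left(-1\right) \left(-1\right) = 1$)
$v{\left(f \right)} = \frac{1}{2}$
$- 16 v{\left(t \right)} = \left(-16\right) \frac{1}{2} = -8$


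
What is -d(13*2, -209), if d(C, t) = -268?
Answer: 268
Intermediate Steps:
-d(13*2, -209) = -1*(-268) = 268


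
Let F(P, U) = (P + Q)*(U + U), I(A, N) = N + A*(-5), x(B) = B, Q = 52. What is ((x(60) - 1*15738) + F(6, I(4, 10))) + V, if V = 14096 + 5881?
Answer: 3139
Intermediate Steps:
V = 19977
I(A, N) = N - 5*A
F(P, U) = 2*U*(52 + P) (F(P, U) = (P + 52)*(U + U) = (52 + P)*(2*U) = 2*U*(52 + P))
((x(60) - 1*15738) + F(6, I(4, 10))) + V = ((60 - 1*15738) + 2*(10 - 5*4)*(52 + 6)) + 19977 = ((60 - 15738) + 2*(10 - 20)*58) + 19977 = (-15678 + 2*(-10)*58) + 19977 = (-15678 - 1160) + 19977 = -16838 + 19977 = 3139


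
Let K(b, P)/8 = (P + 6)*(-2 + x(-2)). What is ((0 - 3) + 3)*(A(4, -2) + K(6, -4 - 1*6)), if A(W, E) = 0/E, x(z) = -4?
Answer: 0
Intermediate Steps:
K(b, P) = -288 - 48*P (K(b, P) = 8*((P + 6)*(-2 - 4)) = 8*((6 + P)*(-6)) = 8*(-36 - 6*P) = -288 - 48*P)
A(W, E) = 0
((0 - 3) + 3)*(A(4, -2) + K(6, -4 - 1*6)) = ((0 - 3) + 3)*(0 + (-288 - 48*(-4 - 1*6))) = (-3 + 3)*(0 + (-288 - 48*(-4 - 6))) = 0*(0 + (-288 - 48*(-10))) = 0*(0 + (-288 + 480)) = 0*(0 + 192) = 0*192 = 0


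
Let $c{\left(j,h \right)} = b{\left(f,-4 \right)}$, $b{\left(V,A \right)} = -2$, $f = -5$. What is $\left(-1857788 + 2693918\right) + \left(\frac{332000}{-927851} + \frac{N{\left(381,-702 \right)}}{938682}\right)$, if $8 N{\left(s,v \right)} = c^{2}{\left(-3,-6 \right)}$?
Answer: $\frac{1456465983687203171}{1741914064764} \approx 8.3613 \cdot 10^{5}$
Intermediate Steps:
$c{\left(j,h \right)} = -2$
$N{\left(s,v \right)} = \frac{1}{2}$ ($N{\left(s,v \right)} = \frac{\left(-2\right)^{2}}{8} = \frac{1}{8} \cdot 4 = \frac{1}{2}$)
$\left(-1857788 + 2693918\right) + \left(\frac{332000}{-927851} + \frac{N{\left(381,-702 \right)}}{938682}\right) = \left(-1857788 + 2693918\right) + \left(\frac{332000}{-927851} + \frac{1}{2 \cdot 938682}\right) = 836130 + \left(332000 \left(- \frac{1}{927851}\right) + \frac{1}{2} \cdot \frac{1}{938682}\right) = 836130 + \left(- \frac{332000}{927851} + \frac{1}{1877364}\right) = 836130 - \frac{623283920149}{1741914064764} = \frac{1456465983687203171}{1741914064764}$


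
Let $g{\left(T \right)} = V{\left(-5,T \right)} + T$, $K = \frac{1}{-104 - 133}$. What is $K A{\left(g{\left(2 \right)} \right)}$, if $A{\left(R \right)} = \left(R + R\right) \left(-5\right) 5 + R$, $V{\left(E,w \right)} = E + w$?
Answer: $- \frac{49}{237} \approx -0.20675$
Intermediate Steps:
$K = - \frac{1}{237}$ ($K = \frac{1}{-237} = - \frac{1}{237} \approx -0.0042194$)
$g{\left(T \right)} = -5 + 2 T$ ($g{\left(T \right)} = \left(-5 + T\right) + T = -5 + 2 T$)
$A{\left(R \right)} = - 49 R$ ($A{\left(R \right)} = 2 R \left(-5\right) 5 + R = - 10 R 5 + R = - 50 R + R = - 49 R$)
$K A{\left(g{\left(2 \right)} \right)} = - \frac{\left(-49\right) \left(-5 + 2 \cdot 2\right)}{237} = - \frac{\left(-49\right) \left(-5 + 4\right)}{237} = - \frac{\left(-49\right) \left(-1\right)}{237} = \left(- \frac{1}{237}\right) 49 = - \frac{49}{237}$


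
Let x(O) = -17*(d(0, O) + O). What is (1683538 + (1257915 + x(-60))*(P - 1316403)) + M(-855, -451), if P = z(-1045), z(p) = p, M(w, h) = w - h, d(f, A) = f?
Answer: -1658579714746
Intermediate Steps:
x(O) = -17*O (x(O) = -17*(0 + O) = -17*O)
P = -1045
(1683538 + (1257915 + x(-60))*(P - 1316403)) + M(-855, -451) = (1683538 + (1257915 - 17*(-60))*(-1045 - 1316403)) + (-855 - 1*(-451)) = (1683538 + (1257915 + 1020)*(-1317448)) + (-855 + 451) = (1683538 + 1258935*(-1317448)) - 404 = (1683538 - 1658581397880) - 404 = -1658579714342 - 404 = -1658579714746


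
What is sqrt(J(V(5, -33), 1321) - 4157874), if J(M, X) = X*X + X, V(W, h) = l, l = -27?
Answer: 2*I*sqrt(602878) ≈ 1552.9*I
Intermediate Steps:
V(W, h) = -27
J(M, X) = X + X**2 (J(M, X) = X**2 + X = X + X**2)
sqrt(J(V(5, -33), 1321) - 4157874) = sqrt(1321*(1 + 1321) - 4157874) = sqrt(1321*1322 - 4157874) = sqrt(1746362 - 4157874) = sqrt(-2411512) = 2*I*sqrt(602878)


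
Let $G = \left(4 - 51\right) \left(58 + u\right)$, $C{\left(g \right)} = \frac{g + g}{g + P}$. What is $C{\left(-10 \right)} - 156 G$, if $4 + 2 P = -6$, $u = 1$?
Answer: $\frac{1297768}{3} \approx 4.3259 \cdot 10^{5}$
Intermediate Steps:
$P = -5$ ($P = -2 + \frac{1}{2} \left(-6\right) = -2 - 3 = -5$)
$C{\left(g \right)} = \frac{2 g}{-5 + g}$ ($C{\left(g \right)} = \frac{g + g}{g - 5} = \frac{2 g}{-5 + g}$)
$G = -2773$ ($G = \left(4 - 51\right) \left(58 + 1\right) = \left(-47\right) 59 = -2773$)
$C{\left(-10 \right)} - 156 G = 2 \left(-10\right) \frac{1}{-5 - 10} - -432588 = 2 \left(-10\right) \frac{1}{-15} + 432588 = 2 \left(-10\right) \left(- \frac{1}{15}\right) + 432588 = \frac{4}{3} + 432588 = \frac{1297768}{3}$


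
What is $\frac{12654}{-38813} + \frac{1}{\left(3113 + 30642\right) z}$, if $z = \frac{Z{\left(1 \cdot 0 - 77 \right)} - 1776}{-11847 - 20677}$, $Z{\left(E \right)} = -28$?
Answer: $- \frac{5197909291}{15969456745} \approx -0.32549$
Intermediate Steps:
$z = \frac{451}{8131}$ ($z = \frac{-28 - 1776}{-11847 - 20677} = - \frac{1804}{-32524} = \left(-1804\right) \left(- \frac{1}{32524}\right) = \frac{451}{8131} \approx 0.055467$)
$\frac{12654}{-38813} + \frac{1}{\left(3113 + 30642\right) z} = \frac{12654}{-38813} + \frac{1}{\left(3113 + 30642\right) \frac{451}{8131}} = 12654 \left(- \frac{1}{38813}\right) + \frac{1}{33755} \cdot \frac{8131}{451} = - \frac{342}{1049} + \frac{1}{33755} \cdot \frac{8131}{451} = - \frac{342}{1049} + \frac{8131}{15223505} = - \frac{5197909291}{15969456745}$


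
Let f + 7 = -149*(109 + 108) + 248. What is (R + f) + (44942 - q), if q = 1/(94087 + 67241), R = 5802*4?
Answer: 5817165023/161328 ≈ 36058.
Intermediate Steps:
R = 23208
q = 1/161328 ≈ 6.1985e-6
f = -32092 (f = -7 + (-149*(109 + 108) + 248) = -7 + (-149*217 + 248) = -7 + (-32333 + 248) = -7 - 32085 = -32092)
(R + f) + (44942 - q) = (23208 - 32092) + (44942 - 1*1/161328) = -8884 + (44942 - 1/161328) = -8884 + 7250402975/161328 = 5817165023/161328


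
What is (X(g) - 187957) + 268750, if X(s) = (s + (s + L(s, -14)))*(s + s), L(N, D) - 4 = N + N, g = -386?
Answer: 1269673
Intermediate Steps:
L(N, D) = 4 + 2*N (L(N, D) = 4 + (N + N) = 4 + 2*N)
X(s) = 2*s*(4 + 4*s) (X(s) = (s + (s + (4 + 2*s)))*(s + s) = (s + (4 + 3*s))*(2*s) = (4 + 4*s)*(2*s) = 2*s*(4 + 4*s))
(X(g) - 187957) + 268750 = (8*(-386)*(1 - 386) - 187957) + 268750 = (8*(-386)*(-385) - 187957) + 268750 = (1188880 - 187957) + 268750 = 1000923 + 268750 = 1269673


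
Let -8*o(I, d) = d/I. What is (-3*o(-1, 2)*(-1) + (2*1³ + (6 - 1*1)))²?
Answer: 961/16 ≈ 60.063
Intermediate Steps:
o(I, d) = -d/(8*I)
(-3*o(-1, 2)*(-1) + (2*1³ + (6 - 1*1)))² = (-(-3)*2/(8*(-1))*(-1) + (2*1³ + (6 - 1*1)))² = (-(-3)*2*(-1)/8*(-1) + (2*1 + (6 - 1)))² = (-3*¼*(-1) + (2 + 5))² = (-¾*(-1) + 7)² = (¾ + 7)² = (31/4)² = 961/16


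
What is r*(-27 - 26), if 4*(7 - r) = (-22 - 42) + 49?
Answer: -2279/4 ≈ -569.75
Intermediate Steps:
r = 43/4 (r = 7 - ((-22 - 42) + 49)/4 = 7 - (-64 + 49)/4 = 7 - ¼*(-15) = 7 + 15/4 = 43/4 ≈ 10.750)
r*(-27 - 26) = 43*(-27 - 26)/4 = (43/4)*(-53) = -2279/4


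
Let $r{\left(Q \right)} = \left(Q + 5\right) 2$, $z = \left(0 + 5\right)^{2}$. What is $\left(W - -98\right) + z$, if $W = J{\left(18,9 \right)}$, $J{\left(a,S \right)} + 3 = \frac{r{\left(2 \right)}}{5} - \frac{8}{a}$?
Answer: $\frac{5506}{45} \approx 122.36$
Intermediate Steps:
$z = 25$ ($z = 5^{2} = 25$)
$r{\left(Q \right)} = 10 + 2 Q$ ($r{\left(Q \right)} = \left(5 + Q\right) 2 = 10 + 2 Q$)
$J{\left(a,S \right)} = - \frac{1}{5} - \frac{8}{a}$ ($J{\left(a,S \right)} = -3 + \left(\frac{10 + 2 \cdot 2}{5} - \frac{8}{a}\right) = -3 + \left(\left(10 + 4\right) \frac{1}{5} - \frac{8}{a}\right) = -3 + \left(14 \cdot \frac{1}{5} - \frac{8}{a}\right) = -3 + \left(\frac{14}{5} - \frac{8}{a}\right) = - \frac{1}{5} - \frac{8}{a}$)
$W = - \frac{29}{45}$ ($W = \frac{-40 - 18}{5 \cdot 18} = \frac{1}{5} \cdot \frac{1}{18} \left(-40 - 18\right) = \frac{1}{5} \cdot \frac{1}{18} \left(-58\right) = - \frac{29}{45} \approx -0.64444$)
$\left(W - -98\right) + z = \left(- \frac{29}{45} - -98\right) + 25 = \left(- \frac{29}{45} + 98\right) + 25 = \frac{4381}{45} + 25 = \frac{5506}{45}$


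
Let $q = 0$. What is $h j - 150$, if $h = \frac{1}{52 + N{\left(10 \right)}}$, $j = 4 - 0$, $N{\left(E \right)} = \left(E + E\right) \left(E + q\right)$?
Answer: $- \frac{9449}{63} \approx -149.98$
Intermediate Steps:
$N{\left(E \right)} = 2 E^{2}$ ($N{\left(E \right)} = \left(E + E\right) \left(E + 0\right) = 2 E E = 2 E^{2}$)
$j = 4$ ($j = 4 + 0 = 4$)
$h = \frac{1}{252}$ ($h = \frac{1}{52 + 2 \cdot 10^{2}} = \frac{1}{52 + 2 \cdot 100} = \frac{1}{52 + 200} = \frac{1}{252} \approx 0.0039683$)
$h j - 150 = \frac{1}{252} \cdot 4 - 150 = \frac{1}{63} - 150 = - \frac{9449}{63}$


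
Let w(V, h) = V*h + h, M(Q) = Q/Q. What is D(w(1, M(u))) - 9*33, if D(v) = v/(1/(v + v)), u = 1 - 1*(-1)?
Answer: -289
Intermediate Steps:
u = 2 (u = 1 + 1 = 2)
M(Q) = 1
w(V, h) = h + V*h
D(v) = 2*v² (D(v) = v/(1/(2*v)) = v/((1/(2*v))) = v*(2*v) = 2*v²)
D(w(1, M(u))) - 9*33 = 2*(1*(1 + 1))² - 9*33 = 2*(1*2)² - 297 = 2*2² - 297 = 2*4 - 297 = 8 - 297 = -289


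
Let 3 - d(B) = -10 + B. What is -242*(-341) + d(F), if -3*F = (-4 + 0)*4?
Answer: 247589/3 ≈ 82530.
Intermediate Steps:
F = 16/3 (F = -(-4 + 0)*4/3 = -(-4)*4/3 = -1/3*(-16) = 16/3 ≈ 5.3333)
d(B) = 13 - B (d(B) = 3 - (-10 + B) = 3 + (10 - B) = 13 - B)
-242*(-341) + d(F) = -242*(-341) + (13 - 1*16/3) = 82522 + (13 - 16/3) = 82522 + 23/3 = 247589/3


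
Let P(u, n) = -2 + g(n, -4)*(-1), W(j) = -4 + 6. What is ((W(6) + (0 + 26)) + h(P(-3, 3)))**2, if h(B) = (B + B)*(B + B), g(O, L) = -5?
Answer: 4096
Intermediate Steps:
W(j) = 2
P(u, n) = 3 (P(u, n) = -2 - 5*(-1) = -2 + 5 = 3)
h(B) = 4*B**2 (h(B) = (2*B)*(2*B) = 4*B**2)
((W(6) + (0 + 26)) + h(P(-3, 3)))**2 = ((2 + (0 + 26)) + 4*3**2)**2 = ((2 + 26) + 4*9)**2 = (28 + 36)**2 = 64**2 = 4096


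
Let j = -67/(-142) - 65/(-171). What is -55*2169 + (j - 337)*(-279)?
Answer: -68825153/2698 ≈ -25510.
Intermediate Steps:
j = 20687/24282 (j = -67*(-1/142) - 65*(-1/171) = 67/142 + 65/171 = 20687/24282 ≈ 0.85195)
-55*2169 + (j - 337)*(-279) = -55*2169 + (20687/24282 - 337)*(-279) = -119295 - 8162347/24282*(-279) = -119295 + 253032757/2698 = -68825153/2698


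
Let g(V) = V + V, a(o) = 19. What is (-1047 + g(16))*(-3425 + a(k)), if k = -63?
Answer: 3457090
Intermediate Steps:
g(V) = 2*V
(-1047 + g(16))*(-3425 + a(k)) = (-1047 + 2*16)*(-3425 + 19) = (-1047 + 32)*(-3406) = -1015*(-3406) = 3457090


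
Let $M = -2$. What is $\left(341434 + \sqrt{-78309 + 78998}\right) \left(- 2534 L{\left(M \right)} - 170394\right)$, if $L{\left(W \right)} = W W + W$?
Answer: $-59908692508 - 175462 \sqrt{689} \approx -5.9913 \cdot 10^{10}$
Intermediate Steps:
$L{\left(W \right)} = W + W^{2}$ ($L{\left(W \right)} = W^{2} + W = W + W^{2}$)
$\left(341434 + \sqrt{-78309 + 78998}\right) \left(- 2534 L{\left(M \right)} - 170394\right) = \left(341434 + \sqrt{-78309 + 78998}\right) \left(- 2534 \left(- 2 \left(1 - 2\right)\right) - 170394\right) = \left(341434 + \sqrt{689}\right) \left(- 2534 \left(\left(-2\right) \left(-1\right)\right) - 170394\right) = \left(341434 + \sqrt{689}\right) \left(\left(-2534\right) 2 - 170394\right) = \left(341434 + \sqrt{689}\right) \left(-5068 - 170394\right) = \left(341434 + \sqrt{689}\right) \left(-175462\right) = -59908692508 - 175462 \sqrt{689}$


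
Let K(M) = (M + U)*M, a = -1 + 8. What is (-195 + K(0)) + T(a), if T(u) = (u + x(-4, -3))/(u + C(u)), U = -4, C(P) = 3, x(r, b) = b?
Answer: -973/5 ≈ -194.60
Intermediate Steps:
a = 7
T(u) = (-3 + u)/(3 + u) (T(u) = (u - 3)/(u + 3) = (-3 + u)/(3 + u))
K(M) = M*(-4 + M) (K(M) = (M - 4)*M = (-4 + M)*M = M*(-4 + M))
(-195 + K(0)) + T(a) = (-195 + 0*(-4 + 0)) + (-3 + 7)/(3 + 7) = (-195 + 0*(-4)) + 4/10 = (-195 + 0) + (1/10)*4 = -195 + 2/5 = -973/5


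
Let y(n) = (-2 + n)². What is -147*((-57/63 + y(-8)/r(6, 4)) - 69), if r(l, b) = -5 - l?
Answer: 127736/11 ≈ 11612.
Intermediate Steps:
-147*((-57/63 + y(-8)/r(6, 4)) - 69) = -147*((-57/63 + (-2 - 8)²/(-5 - 1*6)) - 69) = -147*((-57*1/63 + (-10)²/(-5 - 6)) - 69) = -147*((-19/21 + 100/(-11)) - 69) = -147*((-19/21 + 100*(-1/11)) - 69) = -147*((-19/21 - 100/11) - 69) = -147*(-2309/231 - 69) = -147*(-18248/231) = 127736/11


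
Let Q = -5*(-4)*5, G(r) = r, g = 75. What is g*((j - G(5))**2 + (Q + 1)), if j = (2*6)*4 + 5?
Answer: 180375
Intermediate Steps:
Q = 100 (Q = 20*5 = 100)
j = 53 (j = 12*4 + 5 = 48 + 5 = 53)
g*((j - G(5))**2 + (Q + 1)) = 75*((53 - 1*5)**2 + (100 + 1)) = 75*((53 - 5)**2 + 101) = 75*(48**2 + 101) = 75*(2304 + 101) = 75*2405 = 180375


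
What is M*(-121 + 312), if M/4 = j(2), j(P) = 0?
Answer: 0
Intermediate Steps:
M = 0 (M = 4*0 = 0)
M*(-121 + 312) = 0*(-121 + 312) = 0*191 = 0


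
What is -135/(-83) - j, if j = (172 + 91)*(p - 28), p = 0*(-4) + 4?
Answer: 524031/83 ≈ 6313.6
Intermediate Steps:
p = 4 (p = 0 + 4 = 4)
j = -6312 (j = (172 + 91)*(4 - 28) = 263*(-24) = -6312)
-135/(-83) - j = -135/(-83) - 1*(-6312) = -135*(-1/83) + 6312 = 135/83 + 6312 = 524031/83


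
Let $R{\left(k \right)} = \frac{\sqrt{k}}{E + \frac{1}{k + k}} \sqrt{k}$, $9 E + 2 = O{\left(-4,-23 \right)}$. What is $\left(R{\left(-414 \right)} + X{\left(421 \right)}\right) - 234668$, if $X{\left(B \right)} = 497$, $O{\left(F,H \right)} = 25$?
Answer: $- \frac{55068273}{235} \approx -2.3433 \cdot 10^{5}$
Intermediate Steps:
$E = \frac{23}{9}$ ($E = - \frac{2}{9} + \frac{1}{9} \cdot 25 = - \frac{2}{9} + \frac{25}{9} = \frac{23}{9} \approx 2.5556$)
$R{\left(k \right)} = \frac{k}{\frac{23}{9} + \frac{1}{2 k}}$ ($R{\left(k \right)} = \frac{\sqrt{k}}{\frac{23}{9} + \frac{1}{k + k}} \sqrt{k} = \frac{\sqrt{k}}{\frac{23}{9} + \frac{1}{2 k}} \sqrt{k} = \frac{k}{\frac{23}{9} + \frac{1}{2 k}}$)
$\left(R{\left(-414 \right)} + X{\left(421 \right)}\right) - 234668 = \left(\frac{18 \left(-414\right)^{2}}{9 + 46 \left(-414\right)} + 497\right) - 234668 = \left(18 \cdot 171396 \frac{1}{9 - 19044} + 497\right) - 234668 = \left(18 \cdot 171396 \frac{1}{-19035} + 497\right) - 234668 = \left(18 \cdot 171396 \left(- \frac{1}{19035}\right) + 497\right) - 234668 = \left(- \frac{38088}{235} + 497\right) - 234668 = \frac{78707}{235} - 234668 = - \frac{55068273}{235}$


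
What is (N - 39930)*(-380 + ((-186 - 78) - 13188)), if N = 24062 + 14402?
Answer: 20277712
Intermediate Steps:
N = 38464
(N - 39930)*(-380 + ((-186 - 78) - 13188)) = (38464 - 39930)*(-380 + ((-186 - 78) - 13188)) = -1466*(-380 + (-264 - 13188)) = -1466*(-380 - 13452) = -1466*(-13832) = 20277712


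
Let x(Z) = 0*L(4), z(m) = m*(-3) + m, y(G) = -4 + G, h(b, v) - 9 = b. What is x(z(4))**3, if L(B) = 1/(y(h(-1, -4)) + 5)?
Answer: 0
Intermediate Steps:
h(b, v) = 9 + b
L(B) = 1/9 (L(B) = 1/((-4 + (9 - 1)) + 5) = 1/((-4 + 8) + 5) = 1/(4 + 5) = 1/9)
z(m) = -2*m (z(m) = -3*m + m = -2*m)
x(Z) = 0 (x(Z) = 0*(1/9) = 0)
x(z(4))**3 = 0**3 = 0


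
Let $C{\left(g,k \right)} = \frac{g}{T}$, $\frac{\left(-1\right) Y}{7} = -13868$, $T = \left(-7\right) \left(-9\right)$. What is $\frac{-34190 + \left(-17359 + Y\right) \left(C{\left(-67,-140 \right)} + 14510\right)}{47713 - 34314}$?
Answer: $\frac{72864206201}{844137} \approx 86318.0$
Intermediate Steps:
$T = 63$
$Y = 97076$ ($Y = \left(-7\right) \left(-13868\right) = 97076$)
$C{\left(g,k \right)} = \frac{g}{63}$
$\frac{-34190 + \left(-17359 + Y\right) \left(C{\left(-67,-140 \right)} + 14510\right)}{47713 - 34314} = \frac{-34190 + \left(-17359 + 97076\right) \left(\frac{1}{63} \left(-67\right) + 14510\right)}{47713 - 34314} = \frac{-34190 + 79717 \left(- \frac{67}{63} + 14510\right)}{13399} = \left(-34190 + 79717 \cdot \frac{914063}{63}\right) \frac{1}{13399} = \left(-34190 + \frac{72866360171}{63}\right) \frac{1}{13399} = \frac{72864206201}{63} \cdot \frac{1}{13399} = \frac{72864206201}{844137}$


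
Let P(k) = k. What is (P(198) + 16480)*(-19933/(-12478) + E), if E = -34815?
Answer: -3622475250943/6239 ≈ -5.8062e+8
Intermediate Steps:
(P(198) + 16480)*(-19933/(-12478) + E) = (198 + 16480)*(-19933/(-12478) - 34815) = 16678*(-19933*(-1/12478) - 34815) = 16678*(19933/12478 - 34815) = 16678*(-434401637/12478) = -3622475250943/6239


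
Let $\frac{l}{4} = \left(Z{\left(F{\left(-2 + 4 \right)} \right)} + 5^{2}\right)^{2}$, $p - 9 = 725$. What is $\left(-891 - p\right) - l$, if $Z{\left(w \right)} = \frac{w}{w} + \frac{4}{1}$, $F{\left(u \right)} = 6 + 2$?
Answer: $-5225$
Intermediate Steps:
$F{\left(u \right)} = 8$
$p = 734$ ($p = 9 + 725 = 734$)
$Z{\left(w \right)} = 5$ ($Z{\left(w \right)} = 1 + 4 \cdot 1 = 1 + 4 = 5$)
$l = 3600$ ($l = 4 \left(5 + 5^{2}\right)^{2} = 4 \left(5 + 25\right)^{2} = 4 \cdot 30^{2} = 4 \cdot 900 = 3600$)
$\left(-891 - p\right) - l = \left(-891 - 734\right) - 3600 = -1625 - 3600 = -5225$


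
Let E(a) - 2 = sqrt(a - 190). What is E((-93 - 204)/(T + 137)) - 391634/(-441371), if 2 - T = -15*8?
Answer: 1274376/441371 + I*sqrt(12822313)/259 ≈ 2.8873 + 13.826*I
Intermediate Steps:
T = 122 (T = 2 - (-15)*8 = 2 - 1*(-120) = 2 + 120 = 122)
E(a) = 2 + sqrt(-190 + a) (E(a) = 2 + sqrt(a - 190) = 2 + sqrt(-190 + a))
E((-93 - 204)/(T + 137)) - 391634/(-441371) = (2 + sqrt(-190 + (-93 - 204)/(122 + 137))) - 391634/(-441371) = (2 + sqrt(-190 - 297/259)) - 391634*(-1)/441371 = (2 + sqrt(-190 - 297*1/259)) - 1*(-391634/441371) = (2 + sqrt(-190 - 297/259)) + 391634/441371 = (2 + sqrt(-49507/259)) + 391634/441371 = (2 + I*sqrt(12822313)/259) + 391634/441371 = 1274376/441371 + I*sqrt(12822313)/259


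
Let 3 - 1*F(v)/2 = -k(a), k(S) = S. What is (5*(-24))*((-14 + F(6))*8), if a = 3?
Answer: 1920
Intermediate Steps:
F(v) = 12 (F(v) = 6 - (-2)*3 = 6 - 2*(-3) = 6 + 6 = 12)
(5*(-24))*((-14 + F(6))*8) = (5*(-24))*((-14 + 12)*8) = -(-240)*8 = -120*(-16) = 1920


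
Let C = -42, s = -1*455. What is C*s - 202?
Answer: 18908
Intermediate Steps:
s = -455
C*s - 202 = -42*(-455) - 202 = 19110 - 202 = 18908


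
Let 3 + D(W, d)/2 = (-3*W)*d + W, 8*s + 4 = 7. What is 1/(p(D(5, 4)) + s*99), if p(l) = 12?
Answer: 8/393 ≈ 0.020356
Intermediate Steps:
s = 3/8 (s = -1/2 + (1/8)*7 = -1/2 + 7/8 = 3/8 ≈ 0.37500)
D(W, d) = -6 + 2*W - 6*W*d (D(W, d) = -6 + 2*((-3*W)*d + W) = -6 + 2*(-3*W*d + W) = -6 + 2*(W - 3*W*d) = -6 + (2*W - 6*W*d) = -6 + 2*W - 6*W*d)
1/(p(D(5, 4)) + s*99) = 1/(12 + (3/8)*99) = 1/(12 + 297/8) = 1/(393/8) = 8/393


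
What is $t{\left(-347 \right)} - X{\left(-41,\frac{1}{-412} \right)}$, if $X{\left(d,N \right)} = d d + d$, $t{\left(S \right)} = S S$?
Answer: $118769$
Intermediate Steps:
$t{\left(S \right)} = S^{2}$
$X{\left(d,N \right)} = d + d^{2}$ ($X{\left(d,N \right)} = d^{2} + d = d + d^{2}$)
$t{\left(-347 \right)} - X{\left(-41,\frac{1}{-412} \right)} = \left(-347\right)^{2} - - 41 \left(1 - 41\right) = 120409 - \left(-41\right) \left(-40\right) = 120409 - 1640 = 118769$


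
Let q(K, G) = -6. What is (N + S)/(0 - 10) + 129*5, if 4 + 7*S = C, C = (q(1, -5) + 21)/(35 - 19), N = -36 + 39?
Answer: 103159/160 ≈ 644.74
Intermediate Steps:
N = 3
C = 15/16 (C = (-6 + 21)/(35 - 19) = 15/16 ≈ 0.93750)
S = -7/16 (S = -4/7 + (1/7)*(15/16) = -4/7 + 15/112 = -7/16 ≈ -0.43750)
(N + S)/(0 - 10) + 129*5 = (3 - 7/16)/(0 - 10) + 129*5 = (41/16)/(-10) + 645 = (41/16)*(-1/10) + 645 = -41/160 + 645 = 103159/160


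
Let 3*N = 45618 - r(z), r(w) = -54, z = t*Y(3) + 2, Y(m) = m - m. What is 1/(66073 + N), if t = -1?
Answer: 1/81297 ≈ 1.2301e-5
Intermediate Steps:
Y(m) = 0
z = 2 (z = -1*0 + 2 = 0 + 2 = 2)
N = 15224 (N = (45618 - 1*(-54))/3 = (45618 + 54)/3 = (1/3)*45672 = 15224)
1/(66073 + N) = 1/(66073 + 15224) = 1/81297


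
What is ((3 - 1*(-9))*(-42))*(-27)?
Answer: 13608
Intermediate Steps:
((3 - 1*(-9))*(-42))*(-27) = ((3 + 9)*(-42))*(-27) = (12*(-42))*(-27) = -504*(-27) = 13608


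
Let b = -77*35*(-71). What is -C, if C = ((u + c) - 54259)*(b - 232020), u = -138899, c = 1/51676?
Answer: -406002914424725/51676 ≈ -7.8567e+9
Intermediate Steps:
b = 191345 (b = -2695*(-71) = 191345)
c = 1/51676 ≈ 1.9351e-5
C = 406002914424725/51676 (C = ((-138899 + 1/51676) - 54259)*(191345 - 232020) = (-7177744723/51676 - 54259)*(-40675) = -9981632807/51676*(-40675) = 406002914424725/51676 ≈ 7.8567e+9)
-C = -1*406002914424725/51676 = -406002914424725/51676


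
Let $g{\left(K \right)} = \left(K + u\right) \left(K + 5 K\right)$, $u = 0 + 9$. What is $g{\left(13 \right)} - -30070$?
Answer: $31786$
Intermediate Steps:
$u = 9$
$g{\left(K \right)} = 6 K \left(9 + K\right)$ ($g{\left(K \right)} = \left(K + 9\right) \left(K + 5 K\right) = \left(9 + K\right) 6 K = 6 K \left(9 + K\right)$)
$g{\left(13 \right)} - -30070 = 6 \cdot 13 \left(9 + 13\right) - -30070 = 6 \cdot 13 \cdot 22 + 30070 = 1716 + 30070 = 31786$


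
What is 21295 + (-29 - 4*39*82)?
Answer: 8474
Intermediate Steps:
21295 + (-29 - 4*39*82) = 21295 + (-29 - 156*82) = 21295 + (-29 - 12792) = 21295 - 12821 = 8474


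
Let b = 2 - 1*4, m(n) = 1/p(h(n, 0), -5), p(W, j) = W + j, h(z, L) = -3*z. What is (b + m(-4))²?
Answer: 169/49 ≈ 3.4490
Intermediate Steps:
m(n) = 1/(-5 - 3*n) (m(n) = 1/(-3*n - 5) = 1/(-5 - 3*n))
b = -2 (b = 2 - 4 = -2)
(b + m(-4))² = (-2 - 1/(5 + 3*(-4)))² = (-2 - 1/(5 - 12))² = (-2 - 1/(-7))² = (-2 - 1*(-⅐))² = (-2 + ⅐)² = (-13/7)² = 169/49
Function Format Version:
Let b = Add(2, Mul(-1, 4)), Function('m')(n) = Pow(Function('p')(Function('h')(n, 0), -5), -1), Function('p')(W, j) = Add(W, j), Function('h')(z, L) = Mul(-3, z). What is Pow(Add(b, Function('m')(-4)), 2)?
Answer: Rational(169, 49) ≈ 3.4490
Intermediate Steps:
Function('m')(n) = Pow(Add(-5, Mul(-3, n)), -1) (Function('m')(n) = Pow(Add(Mul(-3, n), -5), -1) = Pow(Add(-5, Mul(-3, n)), -1))
b = -2 (b = Add(2, -4) = -2)
Pow(Add(b, Function('m')(-4)), 2) = Pow(Add(-2, Mul(-1, Pow(Add(5, Mul(3, -4)), -1))), 2) = Pow(Add(-2, Mul(-1, Pow(Add(5, -12), -1))), 2) = Pow(Add(-2, Mul(-1, Pow(-7, -1))), 2) = Pow(Add(-2, Mul(-1, Rational(-1, 7))), 2) = Pow(Add(-2, Rational(1, 7)), 2) = Pow(Rational(-13, 7), 2) = Rational(169, 49)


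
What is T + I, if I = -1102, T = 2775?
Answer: 1673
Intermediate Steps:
T + I = 2775 - 1102 = 1673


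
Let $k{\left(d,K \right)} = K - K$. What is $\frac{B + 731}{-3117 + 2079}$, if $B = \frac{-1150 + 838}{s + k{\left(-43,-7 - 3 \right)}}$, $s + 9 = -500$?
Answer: $- \frac{372391}{528342} \approx -0.70483$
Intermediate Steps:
$k{\left(d,K \right)} = 0$
$s = -509$ ($s = -9 - 500 = -509$)
$B = \frac{312}{509}$ ($B = \frac{-1150 + 838}{-509 + 0} = - \frac{312}{-509} = \left(-312\right) \left(- \frac{1}{509}\right) = \frac{312}{509} \approx 0.61297$)
$\frac{B + 731}{-3117 + 2079} = \frac{\frac{312}{509} + 731}{-3117 + 2079} = \frac{372391}{509 \left(-1038\right)} = \frac{372391}{509} \left(- \frac{1}{1038}\right) = - \frac{372391}{528342}$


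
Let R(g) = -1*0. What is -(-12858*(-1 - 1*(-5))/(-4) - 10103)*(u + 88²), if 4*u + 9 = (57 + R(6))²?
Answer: -23566270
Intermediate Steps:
R(g) = 0
u = 810 (u = -9/4 + (57 + 0)²/4 = -9/4 + (¼)*57² = -9/4 + (¼)*3249 = -9/4 + 3249/4 = 810)
-(-12858*(-1 - 1*(-5))/(-4) - 10103)*(u + 88²) = -(-12858*(-1 - 1*(-5))/(-4) - 10103)*(810 + 88²) = -(-12858*(-1 + 5)*(-1)/4 - 10103)*(810 + 7744) = -(-51432*(-1)/4 - 10103)*8554 = -(-12858*(-1) - 10103)*8554 = -(12858 - 10103)*8554 = -2755*8554 = -1*23566270 = -23566270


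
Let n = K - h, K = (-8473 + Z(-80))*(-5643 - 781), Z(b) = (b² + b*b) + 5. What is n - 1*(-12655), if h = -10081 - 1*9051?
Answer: -27796981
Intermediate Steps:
h = -19132 (h = -10081 - 9051 = -19132)
Z(b) = 5 + 2*b² (Z(b) = (b² + b²) + 5 = 2*b² + 5 = 5 + 2*b²)
K = -27828768 (K = (-8473 + (5 + 2*(-80)²))*(-5643 - 781) = (-8473 + (5 + 2*6400))*(-6424) = (-8473 + (5 + 12800))*(-6424) = (-8473 + 12805)*(-6424) = 4332*(-6424) = -27828768)
n = -27809636 (n = -27828768 - 1*(-19132) = -27828768 + 19132 = -27809636)
n - 1*(-12655) = -27809636 - 1*(-12655) = -27809636 + 12655 = -27796981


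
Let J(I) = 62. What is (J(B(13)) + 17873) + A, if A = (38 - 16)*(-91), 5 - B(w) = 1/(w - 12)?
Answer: 15933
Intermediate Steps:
B(w) = 5 - 1/(-12 + w) (B(w) = 5 - 1/(w - 12) = 5 - 1/(-12 + w))
A = -2002 (A = 22*(-91) = -2002)
(J(B(13)) + 17873) + A = (62 + 17873) - 2002 = 17935 - 2002 = 15933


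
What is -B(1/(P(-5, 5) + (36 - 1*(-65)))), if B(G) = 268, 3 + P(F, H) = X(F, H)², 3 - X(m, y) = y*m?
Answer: -268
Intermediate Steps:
X(m, y) = 3 - m*y (X(m, y) = 3 - y*m = 3 - m*y)
P(F, H) = -3 + (3 - F*H)²
-B(1/(P(-5, 5) + (36 - 1*(-65)))) = -1*268 = -268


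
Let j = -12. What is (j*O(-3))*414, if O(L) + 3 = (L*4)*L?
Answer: -163944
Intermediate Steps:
O(L) = -3 + 4*L**2 (O(L) = -3 + (L*4)*L = -3 + (4*L)*L = -3 + 4*L**2)
(j*O(-3))*414 = -12*(-3 + 4*(-3)**2)*414 = -12*(-3 + 4*9)*414 = -12*(-3 + 36)*414 = -12*33*414 = -396*414 = -163944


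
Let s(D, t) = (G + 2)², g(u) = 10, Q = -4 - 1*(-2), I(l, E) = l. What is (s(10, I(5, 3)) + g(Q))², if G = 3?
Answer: 1225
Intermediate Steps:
Q = -2 (Q = -4 + 2 = -2)
s(D, t) = 25 (s(D, t) = (3 + 2)² = 5² = 25)
(s(10, I(5, 3)) + g(Q))² = (25 + 10)² = 35² = 1225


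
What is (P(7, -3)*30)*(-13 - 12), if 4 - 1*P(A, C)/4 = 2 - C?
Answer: 3000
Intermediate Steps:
P(A, C) = 8 + 4*C (P(A, C) = 16 - 4*(2 - C) = 16 + (-8 + 4*C) = 8 + 4*C)
(P(7, -3)*30)*(-13 - 12) = ((8 + 4*(-3))*30)*(-13 - 12) = ((8 - 12)*30)*(-25) = -4*30*(-25) = -120*(-25) = 3000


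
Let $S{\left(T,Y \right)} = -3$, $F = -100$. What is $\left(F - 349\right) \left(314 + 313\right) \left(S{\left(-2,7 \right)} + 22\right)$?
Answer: $-5348937$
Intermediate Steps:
$\left(F - 349\right) \left(314 + 313\right) \left(S{\left(-2,7 \right)} + 22\right) = \left(-100 - 349\right) \left(314 + 313\right) \left(-3 + 22\right) = \left(-449\right) 627 \cdot 19 = \left(-281523\right) 19 = -5348937$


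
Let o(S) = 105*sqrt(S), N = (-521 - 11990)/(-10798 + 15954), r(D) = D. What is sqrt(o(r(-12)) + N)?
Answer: sqrt(-16126679 + 1395677640*I*sqrt(3))/2578 ≈ 13.441 + 13.531*I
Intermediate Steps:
N = -12511/5156 ≈ -2.4265
sqrt(o(r(-12)) + N) = sqrt(105*sqrt(-12) - 12511/5156) = sqrt(105*(2*I*sqrt(3)) - 12511/5156) = sqrt(210*I*sqrt(3) - 12511/5156) = sqrt(-12511/5156 + 210*I*sqrt(3))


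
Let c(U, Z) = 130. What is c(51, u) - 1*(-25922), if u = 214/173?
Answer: 26052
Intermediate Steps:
u = 214/173 (u = 214*(1/173) = 214/173 ≈ 1.2370)
c(51, u) - 1*(-25922) = 130 - 1*(-25922) = 130 + 25922 = 26052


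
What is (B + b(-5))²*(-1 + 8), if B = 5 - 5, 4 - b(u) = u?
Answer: 567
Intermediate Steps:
b(u) = 4 - u
B = 0
(B + b(-5))²*(-1 + 8) = (0 + (4 - 1*(-5)))²*(-1 + 8) = (0 + (4 + 5))²*7 = (0 + 9)²*7 = 9²*7 = 81*7 = 567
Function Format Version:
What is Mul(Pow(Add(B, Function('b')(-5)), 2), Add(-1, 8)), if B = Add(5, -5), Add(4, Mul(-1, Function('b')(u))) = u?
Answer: 567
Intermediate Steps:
Function('b')(u) = Add(4, Mul(-1, u))
B = 0
Mul(Pow(Add(B, Function('b')(-5)), 2), Add(-1, 8)) = Mul(Pow(Add(0, Add(4, Mul(-1, -5))), 2), Add(-1, 8)) = Mul(Pow(Add(0, Add(4, 5)), 2), 7) = Mul(Pow(Add(0, 9), 2), 7) = Mul(Pow(9, 2), 7) = Mul(81, 7) = 567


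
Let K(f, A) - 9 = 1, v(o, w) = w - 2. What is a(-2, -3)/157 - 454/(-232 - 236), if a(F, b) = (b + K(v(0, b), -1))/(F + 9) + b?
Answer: 35171/36738 ≈ 0.95735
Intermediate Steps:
v(o, w) = -2 + w
K(f, A) = 10 (K(f, A) = 9 + 1 = 10)
a(F, b) = b + (10 + b)/(9 + F) (a(F, b) = (b + 10)/(F + 9) + b = (10 + b)/(9 + F) + b = b + (10 + b)/(9 + F))
a(-2, -3)/157 - 454/(-232 - 236) = ((10 + 10*(-3) - 2*(-3))/(9 - 2))/157 - 454/(-232 - 236) = ((10 - 30 + 6)/7)*(1/157) - 454/(-468) = ((⅐)*(-14))*(1/157) - 454*(-1/468) = -2*1/157 + 227/234 = -2/157 + 227/234 = 35171/36738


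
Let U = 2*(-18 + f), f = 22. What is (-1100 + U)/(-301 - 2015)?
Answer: 91/193 ≈ 0.47150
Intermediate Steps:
U = 8 (U = 2*(-18 + 22) = 2*4 = 8)
(-1100 + U)/(-301 - 2015) = (-1100 + 8)/(-301 - 2015) = -1092/(-2316) = -1092*(-1/2316) = 91/193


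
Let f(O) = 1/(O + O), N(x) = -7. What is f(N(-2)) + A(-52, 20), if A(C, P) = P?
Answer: 279/14 ≈ 19.929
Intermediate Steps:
f(O) = 1/(2*O)
f(N(-2)) + A(-52, 20) = (½)/(-7) + 20 = (½)*(-⅐) + 20 = -1/14 + 20 = 279/14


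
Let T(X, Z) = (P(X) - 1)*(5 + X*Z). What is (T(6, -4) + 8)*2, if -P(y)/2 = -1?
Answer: -22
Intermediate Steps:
P(y) = 2 (P(y) = -2*(-1) = 2)
T(X, Z) = 5 + X*Z (T(X, Z) = (2 - 1)*(5 + X*Z) = 1*(5 + X*Z) = 5 + X*Z)
(T(6, -4) + 8)*2 = ((5 + 6*(-4)) + 8)*2 = ((5 - 24) + 8)*2 = (-19 + 8)*2 = -11*2 = -22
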